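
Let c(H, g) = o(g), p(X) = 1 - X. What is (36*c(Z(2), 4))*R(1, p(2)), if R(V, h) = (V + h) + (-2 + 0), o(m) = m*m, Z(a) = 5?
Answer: -1152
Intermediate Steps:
o(m) = m²
c(H, g) = g²
R(V, h) = -2 + V + h (R(V, h) = (V + h) - 2 = -2 + V + h)
(36*c(Z(2), 4))*R(1, p(2)) = (36*4²)*(-2 + 1 + (1 - 1*2)) = (36*16)*(-2 + 1 + (1 - 2)) = 576*(-2 + 1 - 1) = 576*(-2) = -1152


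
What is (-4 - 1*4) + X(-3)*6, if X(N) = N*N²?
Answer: -170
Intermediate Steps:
X(N) = N³
(-4 - 1*4) + X(-3)*6 = (-4 - 1*4) + (-3)³*6 = (-4 - 4) - 27*6 = -8 - 162 = -170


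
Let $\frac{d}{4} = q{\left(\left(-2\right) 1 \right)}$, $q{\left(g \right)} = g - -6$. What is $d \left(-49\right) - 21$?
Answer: $-805$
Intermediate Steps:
$q{\left(g \right)} = 6 + g$ ($q{\left(g \right)} = g + 6 = 6 + g$)
$d = 16$ ($d = 4 \left(6 - 2\right) = 4 \cdot 4 = 16$)
$d \left(-49\right) - 21 = 16 \left(-49\right) - 21 = -784 - 21 = -805$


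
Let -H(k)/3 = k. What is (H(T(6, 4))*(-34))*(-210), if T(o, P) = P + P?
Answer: -171360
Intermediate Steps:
T(o, P) = 2*P
H(k) = -3*k
(H(T(6, 4))*(-34))*(-210) = (-6*4*(-34))*(-210) = (-3*8*(-34))*(-210) = -24*(-34)*(-210) = 816*(-210) = -171360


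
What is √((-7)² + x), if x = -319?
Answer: 3*I*√30 ≈ 16.432*I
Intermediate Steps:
√((-7)² + x) = √((-7)² - 319) = √(49 - 319) = √(-270) = 3*I*√30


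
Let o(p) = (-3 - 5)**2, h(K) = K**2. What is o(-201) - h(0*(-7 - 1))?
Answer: 64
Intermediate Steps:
o(p) = 64 (o(p) = (-8)**2 = 64)
o(-201) - h(0*(-7 - 1)) = 64 - (0*(-7 - 1))**2 = 64 - (0*(-8))**2 = 64 - 1*0**2 = 64 - 1*0 = 64 + 0 = 64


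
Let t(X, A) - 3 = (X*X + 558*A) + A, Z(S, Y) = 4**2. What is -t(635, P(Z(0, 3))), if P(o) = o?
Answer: -412172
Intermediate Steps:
Z(S, Y) = 16
t(X, A) = 3 + X**2 + 559*A (t(X, A) = 3 + ((X*X + 558*A) + A) = 3 + ((X**2 + 558*A) + A) = 3 + (X**2 + 559*A) = 3 + X**2 + 559*A)
-t(635, P(Z(0, 3))) = -(3 + 635**2 + 559*16) = -(3 + 403225 + 8944) = -1*412172 = -412172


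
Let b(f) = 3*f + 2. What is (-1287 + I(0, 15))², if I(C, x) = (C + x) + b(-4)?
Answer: 1643524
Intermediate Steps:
b(f) = 2 + 3*f
I(C, x) = -10 + C + x (I(C, x) = (C + x) + (2 + 3*(-4)) = (C + x) + (2 - 12) = (C + x) - 10 = -10 + C + x)
(-1287 + I(0, 15))² = (-1287 + (-10 + 0 + 15))² = (-1287 + 5)² = (-1282)² = 1643524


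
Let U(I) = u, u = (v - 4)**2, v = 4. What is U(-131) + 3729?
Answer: 3729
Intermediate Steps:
u = 0 (u = (4 - 4)**2 = 0**2 = 0)
U(I) = 0
U(-131) + 3729 = 0 + 3729 = 3729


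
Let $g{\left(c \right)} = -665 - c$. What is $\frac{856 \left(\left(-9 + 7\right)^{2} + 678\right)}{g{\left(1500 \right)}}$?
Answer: $- \frac{583792}{2165} \approx -269.65$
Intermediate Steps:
$\frac{856 \left(\left(-9 + 7\right)^{2} + 678\right)}{g{\left(1500 \right)}} = \frac{856 \left(\left(-9 + 7\right)^{2} + 678\right)}{-665 - 1500} = \frac{856 \left(\left(-2\right)^{2} + 678\right)}{-665 - 1500} = \frac{856 \left(4 + 678\right)}{-2165} = 856 \cdot 682 \left(- \frac{1}{2165}\right) = 583792 \left(- \frac{1}{2165}\right) = - \frac{583792}{2165}$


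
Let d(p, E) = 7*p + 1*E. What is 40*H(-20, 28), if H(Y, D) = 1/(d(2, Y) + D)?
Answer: 20/11 ≈ 1.8182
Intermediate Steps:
d(p, E) = E + 7*p (d(p, E) = 7*p + E = E + 7*p)
H(Y, D) = 1/(14 + D + Y) (H(Y, D) = 1/((Y + 7*2) + D) = 1/((Y + 14) + D) = 1/((14 + Y) + D) = 1/(14 + D + Y))
40*H(-20, 28) = 40/(14 + 28 - 20) = 40/22 = 40*(1/22) = 20/11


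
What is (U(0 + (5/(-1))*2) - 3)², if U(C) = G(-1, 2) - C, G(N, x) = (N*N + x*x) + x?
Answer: 196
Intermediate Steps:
G(N, x) = x + N² + x² (G(N, x) = (N² + x²) + x = x + N² + x²)
U(C) = 7 - C (U(C) = (2 + (-1)² + 2²) - C = (2 + 1 + 4) - C = 7 - C)
(U(0 + (5/(-1))*2) - 3)² = ((7 - (0 + (5/(-1))*2)) - 3)² = ((7 - (0 + (5*(-1))*2)) - 3)² = ((7 - (0 - 5*2)) - 3)² = ((7 - (0 - 10)) - 3)² = ((7 - 1*(-10)) - 3)² = ((7 + 10) - 3)² = (17 - 3)² = 14² = 196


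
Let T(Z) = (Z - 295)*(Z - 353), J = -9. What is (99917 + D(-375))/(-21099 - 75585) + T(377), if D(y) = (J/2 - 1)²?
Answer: 253565553/128912 ≈ 1967.0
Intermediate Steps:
T(Z) = (-353 + Z)*(-295 + Z) (T(Z) = (-295 + Z)*(-353 + Z) = (-353 + Z)*(-295 + Z))
D(y) = 121/4 (D(y) = (-9/2 - 1)² = (-11/2)² = 121/4)
(99917 + D(-375))/(-21099 - 75585) + T(377) = (99917 + 121/4)/(-21099 - 75585) + (104135 + 377² - 648*377) = (399789/4)/(-96684) + (104135 + 142129 - 244296) = (399789/4)*(-1/96684) + 1968 = -133263/128912 + 1968 = 253565553/128912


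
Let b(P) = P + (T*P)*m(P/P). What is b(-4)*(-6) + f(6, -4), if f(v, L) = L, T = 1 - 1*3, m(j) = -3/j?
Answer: 164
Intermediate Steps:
T = -2 (T = 1 - 3 = -2)
b(P) = 7*P (b(P) = P + (-2*P)*(-3/(P/P)) = P + (-2*P)*(-3/1) = P + (-2*P)*(-3*1) = P - 2*P*(-3) = P + 6*P = 7*P)
b(-4)*(-6) + f(6, -4) = (7*(-4))*(-6) - 4 = -28*(-6) - 4 = 168 - 4 = 164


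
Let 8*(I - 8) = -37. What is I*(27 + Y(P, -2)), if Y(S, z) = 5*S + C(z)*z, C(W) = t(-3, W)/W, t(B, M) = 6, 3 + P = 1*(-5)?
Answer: -189/8 ≈ -23.625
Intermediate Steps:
I = 27/8 (I = 8 + (⅛)*(-37) = 8 - 37/8 = 27/8 ≈ 3.3750)
P = -8 (P = -3 + 1*(-5) = -3 - 5 = -8)
C(W) = 6/W
Y(S, z) = 6 + 5*S (Y(S, z) = 5*S + (6/z)*z = 5*S + 6 = 6 + 5*S)
I*(27 + Y(P, -2)) = 27*(27 + (6 + 5*(-8)))/8 = 27*(27 + (6 - 40))/8 = 27*(27 - 34)/8 = (27/8)*(-7) = -189/8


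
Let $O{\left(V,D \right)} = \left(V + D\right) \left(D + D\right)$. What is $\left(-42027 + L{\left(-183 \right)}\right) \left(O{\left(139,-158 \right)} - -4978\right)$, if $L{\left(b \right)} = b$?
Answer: $-463550220$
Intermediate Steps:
$O{\left(V,D \right)} = 2 D \left(D + V\right)$ ($O{\left(V,D \right)} = \left(D + V\right) 2 D = 2 D \left(D + V\right)$)
$\left(-42027 + L{\left(-183 \right)}\right) \left(O{\left(139,-158 \right)} - -4978\right) = \left(-42027 - 183\right) \left(2 \left(-158\right) \left(-158 + 139\right) - -4978\right) = - 42210 \left(2 \left(-158\right) \left(-19\right) + \left(-9532 + 14510\right)\right) = - 42210 \left(6004 + 4978\right) = \left(-42210\right) 10982 = -463550220$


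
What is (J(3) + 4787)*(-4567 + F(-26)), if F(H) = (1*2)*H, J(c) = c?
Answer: -22125010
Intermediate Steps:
F(H) = 2*H
(J(3) + 4787)*(-4567 + F(-26)) = (3 + 4787)*(-4567 + 2*(-26)) = 4790*(-4567 - 52) = 4790*(-4619) = -22125010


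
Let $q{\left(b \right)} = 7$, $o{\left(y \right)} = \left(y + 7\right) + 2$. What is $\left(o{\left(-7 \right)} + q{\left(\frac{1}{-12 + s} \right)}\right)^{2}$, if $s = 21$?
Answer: $81$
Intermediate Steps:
$o{\left(y \right)} = 9 + y$ ($o{\left(y \right)} = \left(7 + y\right) + 2 = 9 + y$)
$\left(o{\left(-7 \right)} + q{\left(\frac{1}{-12 + s} \right)}\right)^{2} = \left(\left(9 - 7\right) + 7\right)^{2} = \left(2 + 7\right)^{2} = 9^{2} = 81$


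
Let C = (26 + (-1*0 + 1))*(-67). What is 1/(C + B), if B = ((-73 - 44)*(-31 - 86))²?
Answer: 1/187386912 ≈ 5.3366e-9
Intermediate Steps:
C = -1809 (C = (26 + (0 + 1))*(-67) = (26 + 1)*(-67) = 27*(-67) = -1809)
B = 187388721 (B = (-117*(-117))² = 13689² = 187388721)
1/(C + B) = 1/(-1809 + 187388721) = 1/187386912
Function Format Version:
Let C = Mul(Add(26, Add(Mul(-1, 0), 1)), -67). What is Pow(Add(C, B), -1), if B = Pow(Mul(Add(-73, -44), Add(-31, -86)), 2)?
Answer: Rational(1, 187386912) ≈ 5.3366e-9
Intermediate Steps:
C = -1809 (C = Mul(Add(26, Add(0, 1)), -67) = Mul(Add(26, 1), -67) = Mul(27, -67) = -1809)
B = 187388721 (B = Pow(Mul(-117, -117), 2) = Pow(13689, 2) = 187388721)
Pow(Add(C, B), -1) = Pow(Add(-1809, 187388721), -1) = Pow(187386912, -1) = Rational(1, 187386912)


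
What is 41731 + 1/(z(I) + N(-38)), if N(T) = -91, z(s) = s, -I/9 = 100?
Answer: 41355420/991 ≈ 41731.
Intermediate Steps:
I = -900 (I = -9*100 = -900)
41731 + 1/(z(I) + N(-38)) = 41731 + 1/(-900 - 91) = 41731 + 1/(-991) = 41731 - 1/991 = 41355420/991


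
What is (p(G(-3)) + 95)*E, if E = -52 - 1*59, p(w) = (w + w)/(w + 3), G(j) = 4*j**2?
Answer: -139749/13 ≈ -10750.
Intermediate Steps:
p(w) = 2*w/(3 + w) (p(w) = (2*w)/(3 + w) = 2*w/(3 + w))
E = -111 (E = -52 - 59 = -111)
(p(G(-3)) + 95)*E = (2*(4*(-3)**2)/(3 + 4*(-3)**2) + 95)*(-111) = (2*(4*9)/(3 + 4*9) + 95)*(-111) = (2*36/(3 + 36) + 95)*(-111) = (2*36/39 + 95)*(-111) = (2*36*(1/39) + 95)*(-111) = (24/13 + 95)*(-111) = (1259/13)*(-111) = -139749/13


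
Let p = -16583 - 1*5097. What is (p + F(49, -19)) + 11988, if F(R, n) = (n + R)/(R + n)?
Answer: -9691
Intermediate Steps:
p = -21680 (p = -16583 - 5097 = -21680)
F(R, n) = 1 (F(R, n) = (R + n)/(R + n) = 1)
(p + F(49, -19)) + 11988 = (-21680 + 1) + 11988 = -21679 + 11988 = -9691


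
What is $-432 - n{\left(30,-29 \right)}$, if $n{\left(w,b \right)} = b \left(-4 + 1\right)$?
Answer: $-519$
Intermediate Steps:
$n{\left(w,b \right)} = - 3 b$ ($n{\left(w,b \right)} = b \left(-3\right) = - 3 b$)
$-432 - n{\left(30,-29 \right)} = -432 - \left(-3\right) \left(-29\right) = -432 - 87 = -519$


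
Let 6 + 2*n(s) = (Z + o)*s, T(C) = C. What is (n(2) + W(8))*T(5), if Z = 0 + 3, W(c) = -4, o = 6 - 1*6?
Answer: -20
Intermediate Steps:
o = 0 (o = 6 - 6 = 0)
Z = 3
n(s) = -3 + 3*s/2 (n(s) = -3 + ((3 + 0)*s)/2 = -3 + (3*s)/2 = -3 + 3*s/2)
(n(2) + W(8))*T(5) = ((-3 + (3/2)*2) - 4)*5 = ((-3 + 3) - 4)*5 = (0 - 4)*5 = -4*5 = -20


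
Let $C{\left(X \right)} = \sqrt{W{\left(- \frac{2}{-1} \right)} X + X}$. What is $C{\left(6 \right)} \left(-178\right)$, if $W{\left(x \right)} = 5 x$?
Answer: $- 178 \sqrt{66} \approx -1446.1$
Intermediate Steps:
$C{\left(X \right)} = \sqrt{11} \sqrt{X}$ ($C{\left(X \right)} = \sqrt{5 \left(- \frac{2}{-1}\right) X + X} = \sqrt{5 \left(\left(-2\right) \left(-1\right)\right) X + X} = \sqrt{5 \cdot 2 X + X} = \sqrt{10 X + X} = \sqrt{11 X} = \sqrt{11} \sqrt{X}$)
$C{\left(6 \right)} \left(-178\right) = \sqrt{11} \sqrt{6} \left(-178\right) = \sqrt{66} \left(-178\right) = - 178 \sqrt{66}$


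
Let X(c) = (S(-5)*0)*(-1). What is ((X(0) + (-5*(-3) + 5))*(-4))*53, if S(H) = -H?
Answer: -4240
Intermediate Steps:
X(c) = 0 (X(c) = (-1*(-5)*0)*(-1) = (5*0)*(-1) = 0*(-1) = 0)
((X(0) + (-5*(-3) + 5))*(-4))*53 = ((0 + (-5*(-3) + 5))*(-4))*53 = ((0 + (15 + 5))*(-4))*53 = ((0 + 20)*(-4))*53 = (20*(-4))*53 = -80*53 = -4240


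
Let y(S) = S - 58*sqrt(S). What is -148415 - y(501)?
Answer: -148916 + 58*sqrt(501) ≈ -1.4762e+5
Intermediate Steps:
-148415 - y(501) = -148415 - (501 - 58*sqrt(501)) = -148415 + (-501 + 58*sqrt(501)) = -148916 + 58*sqrt(501)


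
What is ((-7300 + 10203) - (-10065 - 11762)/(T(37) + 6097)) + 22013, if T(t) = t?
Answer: 152856571/6134 ≈ 24920.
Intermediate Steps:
((-7300 + 10203) - (-10065 - 11762)/(T(37) + 6097)) + 22013 = ((-7300 + 10203) - (-10065 - 11762)/(37 + 6097)) + 22013 = (2903 - (-21827)/6134) + 22013 = (2903 - 1*(-21827/6134)) + 22013 = (2903 + 21827/6134) + 22013 = 17828829/6134 + 22013 = 152856571/6134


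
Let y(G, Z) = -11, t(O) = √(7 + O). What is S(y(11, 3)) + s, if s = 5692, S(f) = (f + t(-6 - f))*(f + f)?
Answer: 5934 - 44*√3 ≈ 5857.8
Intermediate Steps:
S(f) = 2*f*(f + √(1 - f)) (S(f) = (f + √(7 + (-6 - f)))*(f + f) = (f + √(1 - f))*(2*f) = 2*f*(f + √(1 - f)))
S(y(11, 3)) + s = 2*(-11)*(-11 + √(1 - 1*(-11))) + 5692 = 2*(-11)*(-11 + √(1 + 11)) + 5692 = 2*(-11)*(-11 + √12) + 5692 = 2*(-11)*(-11 + 2*√3) + 5692 = (242 - 44*√3) + 5692 = 5934 - 44*√3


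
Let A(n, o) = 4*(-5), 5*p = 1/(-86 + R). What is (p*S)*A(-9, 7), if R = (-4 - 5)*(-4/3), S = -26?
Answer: -52/37 ≈ -1.4054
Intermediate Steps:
R = 12 (R = -(-36)/3 = -9*(-4/3) = 12)
p = -1/370 (p = 1/(5*(-86 + 12)) = (⅕)/(-74) = (⅕)*(-1/74) = -1/370 ≈ -0.0027027)
A(n, o) = -20
(p*S)*A(-9, 7) = -1/370*(-26)*(-20) = (13/185)*(-20) = -52/37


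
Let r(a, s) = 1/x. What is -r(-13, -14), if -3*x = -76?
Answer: -3/76 ≈ -0.039474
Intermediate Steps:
x = 76/3 (x = -1/3*(-76) = 76/3 ≈ 25.333)
r(a, s) = 3/76 (r(a, s) = 1/(76/3) = 3/76)
-r(-13, -14) = -1*3/76 = -3/76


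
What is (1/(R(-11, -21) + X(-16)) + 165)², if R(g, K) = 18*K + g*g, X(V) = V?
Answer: 2028961936/74529 ≈ 27224.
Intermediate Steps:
R(g, K) = g² + 18*K (R(g, K) = 18*K + g² = g² + 18*K)
(1/(R(-11, -21) + X(-16)) + 165)² = (1/(((-11)² + 18*(-21)) - 16) + 165)² = (1/((121 - 378) - 16) + 165)² = (1/(-257 - 16) + 165)² = (1/(-273) + 165)² = (-1/273 + 165)² = (45044/273)² = 2028961936/74529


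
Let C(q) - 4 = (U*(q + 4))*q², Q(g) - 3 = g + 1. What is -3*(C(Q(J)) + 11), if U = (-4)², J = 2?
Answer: -17325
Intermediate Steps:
Q(g) = 4 + g (Q(g) = 3 + (g + 1) = 3 + (1 + g) = 4 + g)
U = 16
C(q) = 4 + q²*(64 + 16*q) (C(q) = 4 + (16*(q + 4))*q² = 4 + (16*(4 + q))*q² = 4 + (64 + 16*q)*q² = 4 + q²*(64 + 16*q))
-3*(C(Q(J)) + 11) = -3*((4 + 16*(4 + 2)³ + 64*(4 + 2)²) + 11) = -3*((4 + 16*6³ + 64*6²) + 11) = -3*((4 + 16*216 + 64*36) + 11) = -3*((4 + 3456 + 2304) + 11) = -3*(5764 + 11) = -3*5775 = -17325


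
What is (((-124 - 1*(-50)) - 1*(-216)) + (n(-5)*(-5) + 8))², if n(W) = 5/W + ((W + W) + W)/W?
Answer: 19600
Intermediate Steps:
n(W) = 3 + 5/W (n(W) = 5/W + (2*W + W)/W = 5/W + (3*W)/W = 5/W + 3 = 3 + 5/W)
(((-124 - 1*(-50)) - 1*(-216)) + (n(-5)*(-5) + 8))² = (((-124 - 1*(-50)) - 1*(-216)) + ((3 + 5/(-5))*(-5) + 8))² = (((-124 + 50) + 216) + ((3 + 5*(-⅕))*(-5) + 8))² = ((-74 + 216) + ((3 - 1)*(-5) + 8))² = (142 + (2*(-5) + 8))² = (142 + (-10 + 8))² = (142 - 2)² = 140² = 19600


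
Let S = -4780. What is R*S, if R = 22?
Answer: -105160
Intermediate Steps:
R*S = 22*(-4780) = -105160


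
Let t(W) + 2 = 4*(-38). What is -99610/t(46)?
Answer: 7115/11 ≈ 646.82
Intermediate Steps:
t(W) = -154 (t(W) = -2 + 4*(-38) = -2 - 152 = -154)
-99610/t(46) = -99610/(-154) = -99610*(-1/154) = 7115/11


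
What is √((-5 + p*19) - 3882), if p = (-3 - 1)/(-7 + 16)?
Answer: I*√35059/3 ≈ 62.414*I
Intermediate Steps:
p = -4/9 ≈ -0.44444
√((-5 + p*19) - 3882) = √((-5 - 4/9*19) - 3882) = √((-5 - 76/9) - 3882) = √(-121/9 - 3882) = √(-35059/9) = I*√35059/3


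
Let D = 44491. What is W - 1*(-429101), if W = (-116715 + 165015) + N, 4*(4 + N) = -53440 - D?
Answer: 1811657/4 ≈ 4.5291e+5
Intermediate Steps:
N = -97947/4 (N = -4 + (-53440 - 1*44491)/4 = -4 + (-53440 - 44491)/4 = -4 + (¼)*(-97931) = -4 - 97931/4 = -97947/4 ≈ -24487.)
W = 95253/4 (W = (-116715 + 165015) - 97947/4 = 48300 - 97947/4 = 95253/4 ≈ 23813.)
W - 1*(-429101) = 95253/4 - 1*(-429101) = 95253/4 + 429101 = 1811657/4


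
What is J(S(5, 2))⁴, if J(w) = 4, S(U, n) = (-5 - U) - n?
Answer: 256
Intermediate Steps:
S(U, n) = -5 - U - n
J(S(5, 2))⁴ = 4⁴ = 256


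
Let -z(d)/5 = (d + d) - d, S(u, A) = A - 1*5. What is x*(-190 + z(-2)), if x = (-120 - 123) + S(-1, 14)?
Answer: 42120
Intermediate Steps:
S(u, A) = -5 + A (S(u, A) = A - 5 = -5 + A)
z(d) = -5*d (z(d) = -5*((d + d) - d) = -5*(2*d - d) = -5*d)
x = -234 (x = (-120 - 123) + (-5 + 14) = -243 + 9 = -234)
x*(-190 + z(-2)) = -234*(-190 - 5*(-2)) = -234*(-190 + 10) = -234*(-180) = 42120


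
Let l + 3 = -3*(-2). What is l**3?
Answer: 27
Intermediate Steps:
l = 3 (l = -3 - 3*(-2) = -3 + 6 = 3)
l**3 = 3**3 = 27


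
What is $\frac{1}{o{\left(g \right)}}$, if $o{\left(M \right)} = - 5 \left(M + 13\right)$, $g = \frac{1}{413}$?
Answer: $- \frac{413}{26850} \approx -0.015382$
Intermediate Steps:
$g = \frac{1}{413} \approx 0.0024213$
$o{\left(M \right)} = -65 - 5 M$ ($o{\left(M \right)} = - 5 \left(13 + M\right) = -65 - 5 M$)
$\frac{1}{o{\left(g \right)}} = \frac{1}{-65 - \frac{5}{413}} = \frac{1}{- \frac{26850}{413}} = - \frac{413}{26850}$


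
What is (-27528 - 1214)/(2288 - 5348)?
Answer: 14371/1530 ≈ 9.3928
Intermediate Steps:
(-27528 - 1214)/(2288 - 5348) = -28742/(-3060) = -28742*(-1/3060) = 14371/1530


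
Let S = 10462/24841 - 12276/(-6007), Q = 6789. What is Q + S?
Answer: 1013421606193/149219887 ≈ 6791.5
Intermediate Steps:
S = 367793350/149219887 (S = 10462*(1/24841) - 12276*(-1/6007) = 10462/24841 + 12276/6007 = 367793350/149219887 ≈ 2.4648)
Q + S = 6789 + 367793350/149219887 = 1013421606193/149219887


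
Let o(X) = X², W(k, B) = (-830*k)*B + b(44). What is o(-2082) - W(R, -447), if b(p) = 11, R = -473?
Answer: 179822443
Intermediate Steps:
W(k, B) = 11 - 830*B*k (W(k, B) = (-830*k)*B + 11 = -830*B*k + 11 = 11 - 830*B*k)
o(-2082) - W(R, -447) = (-2082)² - (11 - 830*(-447)*(-473)) = 4334724 - (11 - 175487730) = 4334724 - 1*(-175487719) = 4334724 + 175487719 = 179822443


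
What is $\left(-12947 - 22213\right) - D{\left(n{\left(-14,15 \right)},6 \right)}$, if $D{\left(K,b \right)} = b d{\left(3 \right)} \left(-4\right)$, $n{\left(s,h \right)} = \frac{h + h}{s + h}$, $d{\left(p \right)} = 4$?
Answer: $-35064$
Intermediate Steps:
$n{\left(s,h \right)} = \frac{2 h}{h + s}$
$D{\left(K,b \right)} = - 16 b$ ($D{\left(K,b \right)} = b 4 \left(-4\right) = 4 b \left(-4\right) = - 16 b$)
$\left(-12947 - 22213\right) - D{\left(n{\left(-14,15 \right)},6 \right)} = \left(-12947 - 22213\right) - \left(-16\right) 6 = -35160 - -96 = -35160 + 96 = -35064$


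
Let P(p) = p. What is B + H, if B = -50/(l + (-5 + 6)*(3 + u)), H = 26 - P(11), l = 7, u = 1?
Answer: 115/11 ≈ 10.455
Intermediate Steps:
H = 15 (H = 26 - 1*11 = 26 - 11 = 15)
B = -50/11 (B = -50/(7 + (-5 + 6)*(3 + 1)) = -50/(7 + 1*4) = -50/(7 + 4) = -50/11 ≈ -4.5455)
B + H = -50/11 + 15 = 115/11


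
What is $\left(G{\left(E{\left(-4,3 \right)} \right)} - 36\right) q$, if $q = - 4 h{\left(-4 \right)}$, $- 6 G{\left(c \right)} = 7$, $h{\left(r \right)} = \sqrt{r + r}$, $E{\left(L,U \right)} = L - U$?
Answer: $\frac{892 i \sqrt{2}}{3} \approx 420.49 i$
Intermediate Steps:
$h{\left(r \right)} = \sqrt{2} \sqrt{r}$ ($h{\left(r \right)} = \sqrt{2 r} = \sqrt{2} \sqrt{r}$)
$G{\left(c \right)} = - \frac{7}{6}$ ($G{\left(c \right)} = \left(- \frac{1}{6}\right) 7 = - \frac{7}{6}$)
$q = - 8 i \sqrt{2}$ ($q = - 4 \sqrt{2} \sqrt{-4} = - 4 \sqrt{2} \cdot 2 i = - 4 \cdot 2 i \sqrt{2} = - 8 i \sqrt{2} \approx - 11.314 i$)
$\left(G{\left(E{\left(-4,3 \right)} \right)} - 36\right) q = \left(- \frac{7}{6} - 36\right) \left(- 8 i \sqrt{2}\right) = - \frac{223 \left(- 8 i \sqrt{2}\right)}{6} = \frac{892 i \sqrt{2}}{3}$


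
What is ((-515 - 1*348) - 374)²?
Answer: 1530169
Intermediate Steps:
((-515 - 1*348) - 374)² = ((-515 - 348) - 374)² = (-863 - 374)² = (-1237)² = 1530169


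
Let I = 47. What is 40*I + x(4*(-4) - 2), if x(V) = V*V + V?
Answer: 2186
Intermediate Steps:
x(V) = V + V² (x(V) = V² + V = V + V²)
40*I + x(4*(-4) - 2) = 40*47 + (4*(-4) - 2)*(1 + (4*(-4) - 2)) = 1880 + (-16 - 2)*(1 + (-16 - 2)) = 1880 - 18*(1 - 18) = 1880 - 18*(-17) = 1880 + 306 = 2186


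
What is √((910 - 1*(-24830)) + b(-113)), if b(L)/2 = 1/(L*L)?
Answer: √328674062/113 ≈ 160.44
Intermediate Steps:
b(L) = 2/L² (b(L) = 2/((L*L)) = 2/(L²) = 2/L²)
√((910 - 1*(-24830)) + b(-113)) = √((910 - 1*(-24830)) + 2/(-113)²) = √((910 + 24830) + 2*(1/12769)) = √(25740 + 2/12769) = √(328674062/12769) = √328674062/113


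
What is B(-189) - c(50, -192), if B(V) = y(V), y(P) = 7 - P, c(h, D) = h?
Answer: 146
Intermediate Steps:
B(V) = 7 - V
B(-189) - c(50, -192) = (7 - 1*(-189)) - 1*50 = (7 + 189) - 50 = 196 - 50 = 146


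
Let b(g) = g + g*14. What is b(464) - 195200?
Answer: -188240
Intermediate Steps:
b(g) = 15*g (b(g) = g + 14*g = 15*g)
b(464) - 195200 = 15*464 - 195200 = 6960 - 195200 = -188240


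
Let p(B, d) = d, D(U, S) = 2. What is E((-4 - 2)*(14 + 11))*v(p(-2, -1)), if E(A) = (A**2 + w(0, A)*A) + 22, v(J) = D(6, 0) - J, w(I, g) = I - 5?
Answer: 69816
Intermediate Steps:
w(I, g) = -5 + I
v(J) = 2 - J
E(A) = 22 + A**2 - 5*A (E(A) = (A**2 + (-5 + 0)*A) + 22 = (A**2 - 5*A) + 22 = 22 + A**2 - 5*A)
E((-4 - 2)*(14 + 11))*v(p(-2, -1)) = (22 + ((-4 - 2)*(14 + 11))**2 - 5*(-4 - 2)*(14 + 11))*(2 - 1*(-1)) = (22 + (-6*25)**2 - (-30)*25)*(2 + 1) = (22 + (-150)**2 - 5*(-150))*3 = (22 + 22500 + 750)*3 = 23272*3 = 69816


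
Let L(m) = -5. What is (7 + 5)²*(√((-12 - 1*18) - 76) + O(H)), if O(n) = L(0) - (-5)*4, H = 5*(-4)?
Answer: 2160 + 144*I*√106 ≈ 2160.0 + 1482.6*I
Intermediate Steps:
H = -20
O(n) = 15 (O(n) = -5 - (-5)*4 = -5 - 1*(-20) = -5 + 20 = 15)
(7 + 5)²*(√((-12 - 1*18) - 76) + O(H)) = (7 + 5)²*(√((-12 - 1*18) - 76) + 15) = 12²*(√((-12 - 18) - 76) + 15) = 144*(√(-30 - 76) + 15) = 144*(√(-106) + 15) = 144*(I*√106 + 15) = 144*(15 + I*√106) = 2160 + 144*I*√106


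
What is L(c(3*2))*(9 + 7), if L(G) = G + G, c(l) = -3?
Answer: -96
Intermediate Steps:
L(G) = 2*G
L(c(3*2))*(9 + 7) = (2*(-3))*(9 + 7) = -6*16 = -96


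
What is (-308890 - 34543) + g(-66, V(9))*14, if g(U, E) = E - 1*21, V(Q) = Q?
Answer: -343601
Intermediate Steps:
g(U, E) = -21 + E (g(U, E) = E - 21 = -21 + E)
(-308890 - 34543) + g(-66, V(9))*14 = (-308890 - 34543) + (-21 + 9)*14 = -343433 - 12*14 = -343433 - 168 = -343601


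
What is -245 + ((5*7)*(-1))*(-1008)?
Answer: 35035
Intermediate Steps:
-245 + ((5*7)*(-1))*(-1008) = -245 + (35*(-1))*(-1008) = -245 - 35*(-1008) = -245 + 35280 = 35035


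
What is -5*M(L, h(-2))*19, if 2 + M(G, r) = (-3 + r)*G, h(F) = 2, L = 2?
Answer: 380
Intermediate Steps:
M(G, r) = -2 + G*(-3 + r) (M(G, r) = -2 + (-3 + r)*G = -2 + G*(-3 + r))
-5*M(L, h(-2))*19 = -5*(-2 - 3*2 + 2*2)*19 = -5*(-2 - 6 + 4)*19 = -5*(-4)*19 = 20*19 = 380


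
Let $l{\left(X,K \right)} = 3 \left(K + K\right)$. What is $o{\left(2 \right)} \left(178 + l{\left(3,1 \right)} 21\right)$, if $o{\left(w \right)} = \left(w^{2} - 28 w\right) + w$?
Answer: $-15200$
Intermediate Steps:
$l{\left(X,K \right)} = 6 K$ ($l{\left(X,K \right)} = 3 \cdot 2 K = 6 K$)
$o{\left(w \right)} = w^{2} - 27 w$
$o{\left(2 \right)} \left(178 + l{\left(3,1 \right)} 21\right) = 2 \left(-27 + 2\right) \left(178 + 6 \cdot 1 \cdot 21\right) = 2 \left(-25\right) \left(178 + 6 \cdot 21\right) = - 50 \left(178 + 126\right) = \left(-50\right) 304 = -15200$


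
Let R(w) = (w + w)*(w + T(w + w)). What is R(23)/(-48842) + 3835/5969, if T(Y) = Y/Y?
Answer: 90359647/145768949 ≈ 0.61988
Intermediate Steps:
T(Y) = 1
R(w) = 2*w*(1 + w) (R(w) = (w + w)*(w + 1) = (2*w)*(1 + w) = 2*w*(1 + w))
R(23)/(-48842) + 3835/5969 = (2*23*(1 + 23))/(-48842) + 3835/5969 = (2*23*24)*(-1/48842) + 3835*(1/5969) = 1104*(-1/48842) + 3835/5969 = -552/24421 + 3835/5969 = 90359647/145768949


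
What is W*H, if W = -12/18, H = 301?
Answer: -602/3 ≈ -200.67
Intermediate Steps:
W = -2/3 (W = -12/18 = -3*2/9 = -2/3 ≈ -0.66667)
W*H = -2/3*301 = -602/3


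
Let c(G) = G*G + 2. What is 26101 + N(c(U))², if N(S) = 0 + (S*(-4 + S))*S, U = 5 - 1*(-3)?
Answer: 72938911285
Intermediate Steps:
U = 8 (U = 5 + 3 = 8)
c(G) = 2 + G² (c(G) = G² + 2 = 2 + G²)
N(S) = S²*(-4 + S) (N(S) = 0 + S²*(-4 + S) = S²*(-4 + S))
26101 + N(c(U))² = 26101 + ((2 + 8²)²*(-4 + (2 + 8²)))² = 26101 + ((2 + 64)²*(-4 + (2 + 64)))² = 26101 + (66²*(-4 + 66))² = 26101 + (4356*62)² = 26101 + 270072² = 26101 + 72938885184 = 72938911285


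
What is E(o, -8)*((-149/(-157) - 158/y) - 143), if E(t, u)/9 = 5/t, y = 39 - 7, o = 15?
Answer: -1107705/2512 ≈ -440.97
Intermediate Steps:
y = 32
E(t, u) = 45/t (E(t, u) = 9*(5/t) = 45/t)
E(o, -8)*((-149/(-157) - 158/y) - 143) = (45/15)*((-149/(-157) - 158/32) - 143) = (45*(1/15))*((-149*(-1/157) - 158*1/32) - 143) = 3*((149/157 - 79/16) - 143) = 3*(-10019/2512 - 143) = 3*(-369235/2512) = -1107705/2512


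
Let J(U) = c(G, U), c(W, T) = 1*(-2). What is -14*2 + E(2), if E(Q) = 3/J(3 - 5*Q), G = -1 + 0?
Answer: -59/2 ≈ -29.500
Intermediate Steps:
G = -1
c(W, T) = -2
J(U) = -2
E(Q) = -3/2 (E(Q) = 3/(-2) = 3*(-½) = -3/2)
-14*2 + E(2) = -14*2 - 3/2 = -28 - 3/2 = -59/2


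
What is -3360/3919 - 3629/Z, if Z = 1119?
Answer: -17981891/4385361 ≈ -4.1004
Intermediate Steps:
-3360/3919 - 3629/Z = -3360/3919 - 3629/1119 = -17981891/4385361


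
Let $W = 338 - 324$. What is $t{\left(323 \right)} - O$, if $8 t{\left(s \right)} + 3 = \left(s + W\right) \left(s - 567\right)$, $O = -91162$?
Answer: $\frac{647065}{8} \approx 80883.0$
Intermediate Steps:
$W = 14$
$t{\left(s \right)} = - \frac{3}{8} + \frac{\left(-567 + s\right) \left(14 + s\right)}{8}$ ($t{\left(s \right)} = - \frac{3}{8} + \frac{\left(s + 14\right) \left(s - 567\right)}{8} = - \frac{3}{8} + \frac{\left(14 + s\right) \left(-567 + s\right)}{8} = - \frac{3}{8} + \frac{\left(-567 + s\right) \left(14 + s\right)}{8}$)
$t{\left(323 \right)} - O = \left(- \frac{7941}{8} - \frac{178619}{8} + \frac{323^{2}}{8}\right) - -91162 = \left(- \frac{7941}{8} - \frac{178619}{8} + \frac{1}{8} \cdot 104329\right) + 91162 = \left(- \frac{7941}{8} - \frac{178619}{8} + \frac{104329}{8}\right) + 91162 = - \frac{82231}{8} + 91162 = \frac{647065}{8}$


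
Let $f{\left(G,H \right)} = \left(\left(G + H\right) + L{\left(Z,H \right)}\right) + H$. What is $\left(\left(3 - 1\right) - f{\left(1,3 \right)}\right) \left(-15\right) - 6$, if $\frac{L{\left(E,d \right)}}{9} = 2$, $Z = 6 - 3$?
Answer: $339$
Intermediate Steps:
$Z = 3$
$L{\left(E,d \right)} = 18$ ($L{\left(E,d \right)} = 9 \cdot 2 = 18$)
$f{\left(G,H \right)} = 18 + G + 2 H$ ($f{\left(G,H \right)} = \left(\left(G + H\right) + 18\right) + H = \left(18 + G + H\right) + H = 18 + G + 2 H$)
$\left(\left(3 - 1\right) - f{\left(1,3 \right)}\right) \left(-15\right) - 6 = \left(\left(3 - 1\right) - \left(18 + 1 + 2 \cdot 3\right)\right) \left(-15\right) - 6 = \left(2 - \left(18 + 1 + 6\right)\right) \left(-15\right) - 6 = \left(2 - 25\right) \left(-15\right) - 6 = \left(-23\right) \left(-15\right) - 6 = 345 - 6 = 339$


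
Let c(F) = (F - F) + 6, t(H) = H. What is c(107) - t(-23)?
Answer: 29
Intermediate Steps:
c(F) = 6 (c(F) = 0 + 6 = 6)
c(107) - t(-23) = 6 - 1*(-23) = 6 + 23 = 29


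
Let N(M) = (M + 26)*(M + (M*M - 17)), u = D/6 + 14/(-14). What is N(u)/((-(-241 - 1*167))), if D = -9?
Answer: -2491/3264 ≈ -0.76317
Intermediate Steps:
u = -5/2 (u = -9/6 + 14/(-14) = -9*⅙ + 14*(-1/14) = -3/2 - 1 = -5/2 ≈ -2.5000)
N(M) = (26 + M)*(-17 + M + M²) (N(M) = (26 + M)*(M + (M² - 17)) = (26 + M)*(M + (-17 + M²)) = (26 + M)*(-17 + M + M²))
N(u)/((-(-241 - 1*167))) = (-442 + (-5/2)³ + 9*(-5/2) + 27*(-5/2)²)/((-(-241 - 1*167))) = (-442 - 125/8 - 45/2 + 27*(25/4))/((-(-241 - 167))) = (-442 - 125/8 - 45/2 + 675/4)/((-1*(-408))) = -2491/8/408 = -2491/8*1/408 = -2491/3264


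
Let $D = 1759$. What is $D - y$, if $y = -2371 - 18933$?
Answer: $23063$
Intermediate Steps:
$y = -21304$
$D - y = 1759 - -21304 = 1759 + 21304 = 23063$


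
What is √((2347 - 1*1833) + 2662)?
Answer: 2*√794 ≈ 56.356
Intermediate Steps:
√((2347 - 1*1833) + 2662) = √((2347 - 1833) + 2662) = √(514 + 2662) = √3176 = 2*√794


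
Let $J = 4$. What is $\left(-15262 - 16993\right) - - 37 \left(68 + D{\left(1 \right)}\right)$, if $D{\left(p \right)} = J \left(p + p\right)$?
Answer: $-29443$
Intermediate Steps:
$D{\left(p \right)} = 8 p$ ($D{\left(p \right)} = 4 \left(p + p\right) = 4 \cdot 2 p = 8 p$)
$\left(-15262 - 16993\right) - - 37 \left(68 + D{\left(1 \right)}\right) = \left(-15262 - 16993\right) - - 37 \left(68 + 8 \cdot 1\right) = \left(-15262 - 16993\right) - - 37 \left(68 + 8\right) = -32255 - \left(-37\right) 76 = -32255 - -2812 = -32255 + 2812 = -29443$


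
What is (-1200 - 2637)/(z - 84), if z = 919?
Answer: -3837/835 ≈ -4.5952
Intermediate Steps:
(-1200 - 2637)/(z - 84) = (-1200 - 2637)/(919 - 84) = -3837/835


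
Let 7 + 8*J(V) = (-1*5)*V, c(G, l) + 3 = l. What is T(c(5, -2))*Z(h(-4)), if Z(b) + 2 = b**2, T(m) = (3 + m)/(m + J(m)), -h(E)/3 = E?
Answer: 1136/11 ≈ 103.27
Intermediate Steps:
c(G, l) = -3 + l
J(V) = -7/8 - 5*V/8 (J(V) = -7/8 + ((-1*5)*V)/8 = -7/8 + (-5*V)/8 = -7/8 - 5*V/8)
h(E) = -3*E
T(m) = (3 + m)/(-7/8 + 3*m/8) (T(m) = (3 + m)/(m + (-7/8 - 5*m/8)) = (3 + m)/(-7/8 + 3*m/8))
Z(b) = -2 + b**2
T(c(5, -2))*Z(h(-4)) = (8*(3 + (-3 - 2))/(-7 + 3*(-3 - 2)))*(-2 + (-3*(-4))**2) = (8*(3 - 5)/(-7 + 3*(-5)))*(-2 + 12**2) = (8*(-2)/(-7 - 15))*(-2 + 144) = (8*(-2)/(-22))*142 = (8*(-1/22)*(-2))*142 = (8/11)*142 = 1136/11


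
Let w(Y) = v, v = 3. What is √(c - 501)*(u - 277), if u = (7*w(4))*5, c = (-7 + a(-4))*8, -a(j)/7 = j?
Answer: -516*I*√37 ≈ -3138.7*I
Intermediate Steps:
a(j) = -7*j
c = 168 (c = (-7 - 7*(-4))*8 = (-7 + 28)*8 = 21*8 = 168)
w(Y) = 3
u = 105 (u = (7*3)*5 = 21*5 = 105)
√(c - 501)*(u - 277) = √(168 - 501)*(105 - 277) = √(-333)*(-172) = (3*I*√37)*(-172) = -516*I*√37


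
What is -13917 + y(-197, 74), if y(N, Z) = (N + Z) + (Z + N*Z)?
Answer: -28544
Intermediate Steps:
y(N, Z) = N + 2*Z + N*Z
-13917 + y(-197, 74) = -13917 + (-197 + 2*74 - 197*74) = -13917 + (-197 + 148 - 14578) = -13917 - 14627 = -28544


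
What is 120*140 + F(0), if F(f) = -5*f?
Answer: 16800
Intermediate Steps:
120*140 + F(0) = 120*140 - 5*0 = 16800 + 0 = 16800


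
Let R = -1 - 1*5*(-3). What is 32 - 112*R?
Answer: -1536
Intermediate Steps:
R = 14 (R = -1 - 5*(-3) = -1 + 15 = 14)
32 - 112*R = 32 - 112*14 = 32 - 1568 = -1536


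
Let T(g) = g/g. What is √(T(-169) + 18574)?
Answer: 5*√743 ≈ 136.29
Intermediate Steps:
T(g) = 1
√(T(-169) + 18574) = √(1 + 18574) = √18575 = 5*√743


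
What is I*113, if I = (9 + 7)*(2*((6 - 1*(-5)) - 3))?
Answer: 28928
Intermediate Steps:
I = 256 (I = 16*(2*((6 + 5) - 3)) = 16*(2*(11 - 3)) = 16*(2*8) = 16*16 = 256)
I*113 = 256*113 = 28928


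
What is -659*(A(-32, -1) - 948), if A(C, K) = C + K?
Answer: 646479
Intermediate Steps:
-659*(A(-32, -1) - 948) = -659*((-32 - 1) - 948) = -659*(-33 - 948) = -659*(-981) = 646479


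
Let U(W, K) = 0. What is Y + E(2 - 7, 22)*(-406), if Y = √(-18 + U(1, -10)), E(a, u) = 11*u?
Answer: -98252 + 3*I*√2 ≈ -98252.0 + 4.2426*I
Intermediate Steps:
Y = 3*I*√2 (Y = √(-18 + 0) = √(-18) = 3*I*√2 ≈ 4.2426*I)
Y + E(2 - 7, 22)*(-406) = 3*I*√2 + (11*22)*(-406) = 3*I*√2 + 242*(-406) = 3*I*√2 - 98252 = -98252 + 3*I*√2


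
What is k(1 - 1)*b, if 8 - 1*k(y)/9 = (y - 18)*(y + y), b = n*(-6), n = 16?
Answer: -6912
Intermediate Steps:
b = -96 (b = 16*(-6) = -96)
k(y) = 72 - 18*y*(-18 + y) (k(y) = 72 - 9*(y - 18)*(y + y) = 72 - 9*(-18 + y)*2*y = 72 - 18*y*(-18 + y))
k(1 - 1)*b = (72 - 18*(1 - 1)² + 324*(1 - 1))*(-96) = (72 - 18*0² + 324*0)*(-96) = (72 - 18*0 + 0)*(-96) = (72 + 0 + 0)*(-96) = 72*(-96) = -6912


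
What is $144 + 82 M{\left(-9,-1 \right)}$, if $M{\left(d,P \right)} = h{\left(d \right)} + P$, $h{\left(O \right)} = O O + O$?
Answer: $5966$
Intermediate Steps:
$h{\left(O \right)} = O + O^{2}$ ($h{\left(O \right)} = O^{2} + O = O + O^{2}$)
$M{\left(d,P \right)} = P + d \left(1 + d\right)$ ($M{\left(d,P \right)} = d \left(1 + d\right) + P = P + d \left(1 + d\right)$)
$144 + 82 M{\left(-9,-1 \right)} = 144 + 82 \left(-1 - 9 \left(1 - 9\right)\right) = 144 + 82 \left(-1 - -72\right) = 144 + 82 \left(-1 + 72\right) = 144 + 82 \cdot 71 = 144 + 5822 = 5966$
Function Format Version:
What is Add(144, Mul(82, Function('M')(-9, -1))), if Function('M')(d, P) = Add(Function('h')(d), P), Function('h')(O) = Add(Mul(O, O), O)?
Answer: 5966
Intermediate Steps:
Function('h')(O) = Add(O, Pow(O, 2)) (Function('h')(O) = Add(Pow(O, 2), O) = Add(O, Pow(O, 2)))
Function('M')(d, P) = Add(P, Mul(d, Add(1, d))) (Function('M')(d, P) = Add(Mul(d, Add(1, d)), P) = Add(P, Mul(d, Add(1, d))))
Add(144, Mul(82, Function('M')(-9, -1))) = Add(144, Mul(82, Add(-1, Mul(-9, Add(1, -9))))) = Add(144, Mul(82, Add(-1, Mul(-9, -8)))) = Add(144, Mul(82, Add(-1, 72))) = Add(144, Mul(82, 71)) = Add(144, 5822) = 5966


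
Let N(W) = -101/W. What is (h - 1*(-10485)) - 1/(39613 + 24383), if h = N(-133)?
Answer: 89249205443/8511468 ≈ 10486.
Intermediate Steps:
h = 101/133 (h = -101/(-133) = -101*(-1/133) = 101/133 ≈ 0.75940)
(h - 1*(-10485)) - 1/(39613 + 24383) = (101/133 - 1*(-10485)) - 1/(39613 + 24383) = (101/133 + 10485) - 1/63996 = 1394606/133 - 1*1/63996 = 1394606/133 - 1/63996 = 89249205443/8511468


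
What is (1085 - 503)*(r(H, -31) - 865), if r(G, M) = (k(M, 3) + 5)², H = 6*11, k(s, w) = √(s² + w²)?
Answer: 75660 + 5820*√970 ≈ 2.5692e+5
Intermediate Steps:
H = 66
r(G, M) = (5 + √(9 + M²))² (r(G, M) = (√(M² + 3²) + 5)² = (√(M² + 9) + 5)² = (√(9 + M²) + 5)² = (5 + √(9 + M²))²)
(1085 - 503)*(r(H, -31) - 865) = (1085 - 503)*((5 + √(9 + (-31)²))² - 865) = 582*((5 + √(9 + 961))² - 865) = 582*((5 + √970)² - 865) = 582*(-865 + (5 + √970)²) = -503430 + 582*(5 + √970)²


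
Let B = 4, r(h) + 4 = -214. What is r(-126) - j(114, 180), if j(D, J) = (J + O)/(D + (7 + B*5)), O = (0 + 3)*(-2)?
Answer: -10304/47 ≈ -219.23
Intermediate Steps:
r(h) = -218 (r(h) = -4 - 214 = -218)
O = -6 (O = 3*(-2) = -6)
j(D, J) = (-6 + J)/(27 + D) (j(D, J) = (J - 6)/(D + (7 + 4*5)) = (-6 + J)/(D + (7 + 20)) = (-6 + J)/(D + 27) = (-6 + J)/(27 + D))
r(-126) - j(114, 180) = -218 - (-6 + 180)/(27 + 114) = -218 - 174/141 = -218 - 1*58/47 = -218 - 58/47 = -10304/47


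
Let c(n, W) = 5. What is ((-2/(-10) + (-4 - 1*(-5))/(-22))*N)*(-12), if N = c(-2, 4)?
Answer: -102/11 ≈ -9.2727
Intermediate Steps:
N = 5
((-2/(-10) + (-4 - 1*(-5))/(-22))*N)*(-12) = ((-2/(-10) + (-4 - 1*(-5))/(-22))*5)*(-12) = ((-2*(-1/10) + (-4 + 5)*(-1/22))*5)*(-12) = ((1/5 + 1*(-1/22))*5)*(-12) = ((1/5 - 1/22)*5)*(-12) = ((17/110)*5)*(-12) = (17/22)*(-12) = -102/11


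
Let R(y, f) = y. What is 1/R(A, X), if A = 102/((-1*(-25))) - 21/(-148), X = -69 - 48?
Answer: 3700/15621 ≈ 0.23686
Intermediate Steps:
X = -117
A = 15621/3700 (A = 102/25 - 21*(-1/148) = 102*(1/25) + 21/148 = 102/25 + 21/148 = 15621/3700 ≈ 4.2219)
1/R(A, X) = 1/(15621/3700) = 3700/15621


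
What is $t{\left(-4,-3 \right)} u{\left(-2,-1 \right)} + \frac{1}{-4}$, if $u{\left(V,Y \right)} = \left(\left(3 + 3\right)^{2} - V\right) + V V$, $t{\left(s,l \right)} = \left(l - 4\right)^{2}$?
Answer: $\frac{8231}{4} \approx 2057.8$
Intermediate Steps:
$t{\left(s,l \right)} = \left(-4 + l\right)^{2}$
$u{\left(V,Y \right)} = 36 + V^{2} - V$ ($u{\left(V,Y \right)} = \left(6^{2} - V\right) + V^{2} = \left(36 - V\right) + V^{2} = 36 + V^{2} - V$)
$t{\left(-4,-3 \right)} u{\left(-2,-1 \right)} + \frac{1}{-4} = \left(-4 - 3\right)^{2} \left(36 + \left(-2\right)^{2} - -2\right) + \frac{1}{-4} = \left(-7\right)^{2} \left(36 + 4 + 2\right) - \frac{1}{4} = 49 \cdot 42 - \frac{1}{4} = 2058 - \frac{1}{4} = \frac{8231}{4}$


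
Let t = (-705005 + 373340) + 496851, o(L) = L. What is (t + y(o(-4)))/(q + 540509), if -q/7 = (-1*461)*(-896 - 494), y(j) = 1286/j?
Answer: -329729/7890042 ≈ -0.041791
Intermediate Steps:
t = 165186 (t = -331665 + 496851 = 165186)
q = -4485530 (q = -7*(-1*461)*(-896 - 494) = -(-3227)*(-1390) = -7*640790 = -4485530)
(t + y(o(-4)))/(q + 540509) = (165186 + 1286/(-4))/(-4485530 + 540509) = (165186 + 1286*(-1/4))/(-3945021) = (165186 - 643/2)*(-1/3945021) = (329729/2)*(-1/3945021) = -329729/7890042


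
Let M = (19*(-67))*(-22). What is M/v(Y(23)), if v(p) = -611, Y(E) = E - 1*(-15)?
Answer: -28006/611 ≈ -45.836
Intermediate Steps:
Y(E) = 15 + E (Y(E) = E + 15 = 15 + E)
M = 28006 (M = -1273*(-22) = 28006)
M/v(Y(23)) = 28006/(-611) = 28006*(-1/611) = -28006/611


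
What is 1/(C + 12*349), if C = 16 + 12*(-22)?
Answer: 1/3940 ≈ 0.00025381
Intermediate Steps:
C = -248 (C = 16 - 264 = -248)
1/(C + 12*349) = 1/(-248 + 12*349) = 1/(-248 + 4188) = 1/3940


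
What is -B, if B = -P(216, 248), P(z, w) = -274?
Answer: -274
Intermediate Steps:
B = 274 (B = -1*(-274) = 274)
-B = -1*274 = -274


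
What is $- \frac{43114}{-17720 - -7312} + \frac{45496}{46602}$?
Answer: $\frac{620680249}{121258404} \approx 5.1187$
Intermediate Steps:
$- \frac{43114}{-17720 - -7312} + \frac{45496}{46602} = - \frac{43114}{-17720 + 7312} + 45496 \cdot \frac{1}{46602} = - \frac{43114}{-10408} + \frac{22748}{23301} = \left(-43114\right) \left(- \frac{1}{10408}\right) + \frac{22748}{23301} = \frac{21557}{5204} + \frac{22748}{23301} = \frac{620680249}{121258404}$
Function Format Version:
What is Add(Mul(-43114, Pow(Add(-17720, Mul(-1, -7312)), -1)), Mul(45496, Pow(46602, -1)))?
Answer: Rational(620680249, 121258404) ≈ 5.1187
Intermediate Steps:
Add(Mul(-43114, Pow(Add(-17720, Mul(-1, -7312)), -1)), Mul(45496, Pow(46602, -1))) = Add(Mul(-43114, Pow(Add(-17720, 7312), -1)), Mul(45496, Rational(1, 46602))) = Add(Mul(-43114, Pow(-10408, -1)), Rational(22748, 23301)) = Add(Mul(-43114, Rational(-1, 10408)), Rational(22748, 23301)) = Add(Rational(21557, 5204), Rational(22748, 23301)) = Rational(620680249, 121258404)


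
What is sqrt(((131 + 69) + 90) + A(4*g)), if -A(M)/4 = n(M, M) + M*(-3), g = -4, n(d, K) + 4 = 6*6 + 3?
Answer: I*sqrt(42) ≈ 6.4807*I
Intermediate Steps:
n(d, K) = 35 (n(d, K) = -4 + (6*6 + 3) = -4 + (36 + 3) = -4 + 39 = 35)
A(M) = -140 + 12*M (A(M) = -4*(35 + M*(-3)) = -4*(35 - 3*M) = -140 + 12*M)
sqrt(((131 + 69) + 90) + A(4*g)) = sqrt(((131 + 69) + 90) + (-140 + 12*(4*(-4)))) = sqrt((200 + 90) + (-140 + 12*(-16))) = sqrt(290 + (-140 - 192)) = sqrt(290 - 332) = sqrt(-42) = I*sqrt(42)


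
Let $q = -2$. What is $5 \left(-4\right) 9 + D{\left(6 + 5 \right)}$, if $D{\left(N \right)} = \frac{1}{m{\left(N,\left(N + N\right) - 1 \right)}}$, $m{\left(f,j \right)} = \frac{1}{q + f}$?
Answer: $-171$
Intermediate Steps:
$m{\left(f,j \right)} = \frac{1}{-2 + f}$
$D{\left(N \right)} = -2 + N$ ($D{\left(N \right)} = \frac{1}{\frac{1}{-2 + N}} = -2 + N$)
$5 \left(-4\right) 9 + D{\left(6 + 5 \right)} = 5 \left(-4\right) 9 + \left(-2 + \left(6 + 5\right)\right) = \left(-20\right) 9 + \left(-2 + 11\right) = -180 + 9 = -171$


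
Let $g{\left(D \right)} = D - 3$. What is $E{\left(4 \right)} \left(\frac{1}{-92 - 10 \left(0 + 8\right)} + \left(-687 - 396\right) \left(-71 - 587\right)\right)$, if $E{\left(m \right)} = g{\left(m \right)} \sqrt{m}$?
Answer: $\frac{122569607}{86} \approx 1.4252 \cdot 10^{6}$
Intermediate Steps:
$g{\left(D \right)} = -3 + D$
$E{\left(m \right)} = \sqrt{m} \left(-3 + m\right)$ ($E{\left(m \right)} = \left(-3 + m\right) \sqrt{m} = \sqrt{m} \left(-3 + m\right)$)
$E{\left(4 \right)} \left(\frac{1}{-92 - 10 \left(0 + 8\right)} + \left(-687 - 396\right) \left(-71 - 587\right)\right) = \sqrt{4} \left(-3 + 4\right) \left(\frac{1}{-92 - 10 \left(0 + 8\right)} + \left(-687 - 396\right) \left(-71 - 587\right)\right) = 2 \cdot 1 \left(\frac{1}{-92 - 80} - -712614\right) = 2 \left(\frac{1}{-92 - 80} + 712614\right) = 2 \left(\frac{1}{-172} + 712614\right) = 2 \left(- \frac{1}{172} + 712614\right) = 2 \cdot \frac{122569607}{172} = \frac{122569607}{86}$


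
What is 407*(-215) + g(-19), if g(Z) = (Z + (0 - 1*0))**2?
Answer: -87144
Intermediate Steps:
g(Z) = Z**2 (g(Z) = (Z + (0 + 0))**2 = (Z + 0)**2 = Z**2)
407*(-215) + g(-19) = 407*(-215) + (-19)**2 = -87505 + 361 = -87144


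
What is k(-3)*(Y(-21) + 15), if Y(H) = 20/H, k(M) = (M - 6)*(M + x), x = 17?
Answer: -1770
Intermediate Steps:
k(M) = (-6 + M)*(17 + M) (k(M) = (M - 6)*(M + 17) = (-6 + M)*(17 + M))
k(-3)*(Y(-21) + 15) = (-102 + (-3)² + 11*(-3))*(20/(-21) + 15) = (-102 + 9 - 33)*(20*(-1/21) + 15) = -126*(-20/21 + 15) = -126*295/21 = -1770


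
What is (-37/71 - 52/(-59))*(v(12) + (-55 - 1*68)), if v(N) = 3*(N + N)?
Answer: -76959/4189 ≈ -18.372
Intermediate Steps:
v(N) = 6*N (v(N) = 3*(2*N) = 6*N)
(-37/71 - 52/(-59))*(v(12) + (-55 - 1*68)) = (-37/71 - 52/(-59))*(6*12 + (-55 - 1*68)) = (-37*1/71 - 52*(-1/59))*(72 + (-55 - 68)) = (-37/71 + 52/59)*(72 - 123) = (1509/4189)*(-51) = -76959/4189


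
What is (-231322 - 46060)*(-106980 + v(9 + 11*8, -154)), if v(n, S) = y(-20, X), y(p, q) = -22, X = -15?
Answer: 29680428764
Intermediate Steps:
v(n, S) = -22
(-231322 - 46060)*(-106980 + v(9 + 11*8, -154)) = (-231322 - 46060)*(-106980 - 22) = -277382*(-107002) = 29680428764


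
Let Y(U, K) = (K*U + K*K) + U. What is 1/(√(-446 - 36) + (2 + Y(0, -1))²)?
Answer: 9/563 - I*√482/563 ≈ 0.015986 - 0.038996*I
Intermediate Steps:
Y(U, K) = U + K² + K*U (Y(U, K) = (K*U + K²) + U = (K² + K*U) + U = U + K² + K*U)
1/(√(-446 - 36) + (2 + Y(0, -1))²) = 1/(√(-446 - 36) + (2 + (0 + (-1)² - 1*0))²) = 1/(√(-482) + (2 + (0 + 1 + 0))²) = 1/(I*√482 + (2 + 1)²) = 1/(I*√482 + 3²) = 1/(I*√482 + 9) = 1/(9 + I*√482)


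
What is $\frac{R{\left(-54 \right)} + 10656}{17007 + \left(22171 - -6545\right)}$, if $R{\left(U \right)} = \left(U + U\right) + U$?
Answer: $\frac{3498}{15241} \approx 0.22951$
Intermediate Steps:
$R{\left(U \right)} = 3 U$ ($R{\left(U \right)} = 2 U + U = 3 U$)
$\frac{R{\left(-54 \right)} + 10656}{17007 + \left(22171 - -6545\right)} = \frac{3 \left(-54\right) + 10656}{17007 + \left(22171 - -6545\right)} = \frac{-162 + 10656}{17007 + \left(22171 + 6545\right)} = \frac{10494}{17007 + 28716} = \frac{10494}{45723} = 10494 \cdot \frac{1}{45723} = \frac{3498}{15241}$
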